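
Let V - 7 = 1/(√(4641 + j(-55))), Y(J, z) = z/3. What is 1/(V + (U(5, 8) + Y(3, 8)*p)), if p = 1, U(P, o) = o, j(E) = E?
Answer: 729174/12882065 - 9*√4586/12882065 ≈ 0.056557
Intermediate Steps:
Y(J, z) = z/3 (Y(J, z) = z*(⅓) = z/3)
V = 7 + √4586/4586 (V = 7 + 1/(√(4641 - 55)) = 7 + 1/(√4586) = 7 + √4586/4586 ≈ 7.0148)
1/(V + (U(5, 8) + Y(3, 8)*p)) = 1/((7 + √4586/4586) + (8 + ((⅓)*8)*1)) = 1/((7 + √4586/4586) + (8 + (8/3)*1)) = 1/((7 + √4586/4586) + (8 + 8/3)) = 1/((7 + √4586/4586) + 32/3) = 1/(53/3 + √4586/4586)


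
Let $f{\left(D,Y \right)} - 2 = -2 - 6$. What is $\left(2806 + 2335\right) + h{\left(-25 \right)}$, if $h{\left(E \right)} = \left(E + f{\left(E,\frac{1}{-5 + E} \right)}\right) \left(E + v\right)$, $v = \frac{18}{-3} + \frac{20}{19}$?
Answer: $\frac{115318}{19} \approx 6069.4$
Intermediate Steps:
$v = - \frac{94}{19}$ ($v = 18 \left(- \frac{1}{3}\right) + 20 \cdot \frac{1}{19} = -6 + \frac{20}{19} = - \frac{94}{19} \approx -4.9474$)
$f{\left(D,Y \right)} = -6$ ($f{\left(D,Y \right)} = 2 - 8 = -6$)
$h{\left(E \right)} = \left(-6 + E\right) \left(- \frac{94}{19} + E\right)$ ($h{\left(E \right)} = \left(E - 6\right) \left(E - \frac{94}{19}\right) = \left(-6 + E\right) \left(- \frac{94}{19} + E\right)$)
$\left(2806 + 2335\right) + h{\left(-25 \right)} = \left(2806 + 2335\right) + \left(\frac{564}{19} + \left(-25\right)^{2} - - \frac{5200}{19}\right) = 5141 + \left(\frac{564}{19} + 625 + \frac{5200}{19}\right) = 5141 + \frac{17639}{19} = \frac{115318}{19}$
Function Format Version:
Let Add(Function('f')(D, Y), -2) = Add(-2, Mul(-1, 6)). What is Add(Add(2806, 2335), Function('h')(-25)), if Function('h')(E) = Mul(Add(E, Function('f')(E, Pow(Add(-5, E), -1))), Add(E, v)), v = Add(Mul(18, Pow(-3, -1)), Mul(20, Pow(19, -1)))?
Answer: Rational(115318, 19) ≈ 6069.4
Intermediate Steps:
v = Rational(-94, 19) (v = Add(Mul(18, Rational(-1, 3)), Mul(20, Rational(1, 19))) = Add(-6, Rational(20, 19)) = Rational(-94, 19) ≈ -4.9474)
Function('f')(D, Y) = -6 (Function('f')(D, Y) = Add(2, Add(-2, Mul(-1, 6))) = Add(2, Add(-2, -6)) = Add(2, -8) = -6)
Function('h')(E) = Mul(Add(-6, E), Add(Rational(-94, 19), E)) (Function('h')(E) = Mul(Add(E, -6), Add(E, Rational(-94, 19))) = Mul(Add(-6, E), Add(Rational(-94, 19), E)))
Add(Add(2806, 2335), Function('h')(-25)) = Add(Add(2806, 2335), Add(Rational(564, 19), Pow(-25, 2), Mul(Rational(-208, 19), -25))) = Add(5141, Add(Rational(564, 19), 625, Rational(5200, 19))) = Add(5141, Rational(17639, 19)) = Rational(115318, 19)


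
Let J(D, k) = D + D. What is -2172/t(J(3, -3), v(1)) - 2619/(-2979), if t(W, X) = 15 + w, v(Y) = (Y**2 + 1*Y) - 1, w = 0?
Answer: -238189/1655 ≈ -143.92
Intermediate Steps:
J(D, k) = 2*D
v(Y) = -1 + Y + Y**2 (v(Y) = (Y**2 + Y) - 1 = (Y + Y**2) - 1 = -1 + Y + Y**2)
t(W, X) = 15 (t(W, X) = 15 + 0 = 15)
-2172/t(J(3, -3), v(1)) - 2619/(-2979) = -2172/15 - 2619/(-2979) = -2172*1/15 - 2619*(-1/2979) = -724/5 + 291/331 = -238189/1655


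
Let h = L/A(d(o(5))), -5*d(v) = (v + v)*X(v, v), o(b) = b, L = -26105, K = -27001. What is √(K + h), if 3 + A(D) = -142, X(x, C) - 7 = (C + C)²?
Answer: 4*I*√1409777/29 ≈ 163.77*I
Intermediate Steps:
X(x, C) = 7 + 4*C² (X(x, C) = 7 + (C + C)² = 7 + (2*C)² = 7 + 4*C²)
d(v) = -2*v*(7 + 4*v²)/5 (d(v) = -(v + v)*(7 + 4*v²)/5 = -2*v*(7 + 4*v²)/5)
A(D) = -145 (A(D) = -3 - 142 = -145)
h = 5221/29 (h = -26105/(-145) = -26105*(-1/145) = 5221/29 ≈ 180.03)
√(K + h) = √(-27001 + 5221/29) = √(-777808/29) = 4*I*√1409777/29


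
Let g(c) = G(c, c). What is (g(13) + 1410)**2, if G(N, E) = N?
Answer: 2024929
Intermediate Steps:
g(c) = c
(g(13) + 1410)**2 = (13 + 1410)**2 = 1423**2 = 2024929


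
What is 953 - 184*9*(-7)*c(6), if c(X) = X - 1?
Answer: 58913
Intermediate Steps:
c(X) = -1 + X
953 - 184*9*(-7)*c(6) = 953 - 184*9*(-7)*(-1 + 6) = 953 - (-11592)*5 = 953 - 184*(-315) = 953 + 57960 = 58913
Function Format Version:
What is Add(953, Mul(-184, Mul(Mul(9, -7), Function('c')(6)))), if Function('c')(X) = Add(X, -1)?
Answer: 58913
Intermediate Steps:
Function('c')(X) = Add(-1, X)
Add(953, Mul(-184, Mul(Mul(9, -7), Function('c')(6)))) = Add(953, Mul(-184, Mul(Mul(9, -7), Add(-1, 6)))) = Add(953, Mul(-184, Mul(-63, 5))) = Add(953, Mul(-184, -315)) = Add(953, 57960) = 58913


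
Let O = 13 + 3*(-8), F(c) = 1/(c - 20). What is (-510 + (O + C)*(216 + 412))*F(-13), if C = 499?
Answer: -27814/3 ≈ -9271.3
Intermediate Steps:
F(c) = 1/(-20 + c)
O = -11 (O = 13 - 24 = -11)
(-510 + (O + C)*(216 + 412))*F(-13) = (-510 + (-11 + 499)*(216 + 412))/(-20 - 13) = (-510 + 488*628)/(-33) = (-510 + 306464)*(-1/33) = 305954*(-1/33) = -27814/3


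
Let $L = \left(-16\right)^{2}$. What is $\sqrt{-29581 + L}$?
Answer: $5 i \sqrt{1173} \approx 171.25 i$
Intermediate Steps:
$L = 256$
$\sqrt{-29581 + L} = \sqrt{-29581 + 256} = \sqrt{-29325} = 5 i \sqrt{1173}$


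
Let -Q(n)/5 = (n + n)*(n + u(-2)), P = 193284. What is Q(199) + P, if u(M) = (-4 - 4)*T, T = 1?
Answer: -186806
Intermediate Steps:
u(M) = -8 (u(M) = (-4 - 4)*1 = -8*1 = -8)
Q(n) = -10*n*(-8 + n) (Q(n) = -5*(n + n)*(n - 8) = -5*2*n*(-8 + n) = -10*n*(-8 + n))
Q(199) + P = 10*199*(8 - 1*199) + 193284 = 10*199*(8 - 199) + 193284 = 10*199*(-191) + 193284 = -380090 + 193284 = -186806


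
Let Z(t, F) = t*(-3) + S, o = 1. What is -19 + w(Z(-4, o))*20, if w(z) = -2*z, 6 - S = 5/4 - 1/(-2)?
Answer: -669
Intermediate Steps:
S = 17/4 (S = 6 - (5/4 - 1/(-2)) = 6 - (5*(¼) - 1*(-½)) = 6 - (5/4 + ½) = 6 - 1*7/4 = 6 - 7/4 = 17/4 ≈ 4.2500)
Z(t, F) = 17/4 - 3*t (Z(t, F) = t*(-3) + 17/4 = -3*t + 17/4 = 17/4 - 3*t)
-19 + w(Z(-4, o))*20 = -19 - 2*(17/4 - 3*(-4))*20 = -19 - 2*(17/4 + 12)*20 = -19 - 2*65/4*20 = -19 - 65/2*20 = -19 - 650 = -669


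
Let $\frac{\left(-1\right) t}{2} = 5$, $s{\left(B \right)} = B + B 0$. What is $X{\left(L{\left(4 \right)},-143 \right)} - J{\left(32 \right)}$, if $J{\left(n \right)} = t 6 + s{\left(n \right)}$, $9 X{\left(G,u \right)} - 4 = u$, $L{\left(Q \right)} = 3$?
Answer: $\frac{113}{9} \approx 12.556$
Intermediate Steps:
$s{\left(B \right)} = B$ ($s{\left(B \right)} = B + 0 = B$)
$t = -10$ ($t = \left(-2\right) 5 = -10$)
$X{\left(G,u \right)} = \frac{4}{9} + \frac{u}{9}$
$J{\left(n \right)} = -60 + n$ ($J{\left(n \right)} = \left(-10\right) 6 + n = -60 + n$)
$X{\left(L{\left(4 \right)},-143 \right)} - J{\left(32 \right)} = \left(\frac{4}{9} + \frac{1}{9} \left(-143\right)\right) - \left(-60 + 32\right) = \left(\frac{4}{9} - \frac{143}{9}\right) - -28 = - \frac{139}{9} + 28 = \frac{113}{9}$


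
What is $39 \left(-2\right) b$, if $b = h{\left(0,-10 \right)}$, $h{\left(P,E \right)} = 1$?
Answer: $-78$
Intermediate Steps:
$b = 1$
$39 \left(-2\right) b = 39 \left(-2\right) 1 = \left(-78\right) 1 = -78$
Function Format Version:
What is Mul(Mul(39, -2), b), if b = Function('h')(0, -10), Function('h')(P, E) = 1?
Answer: -78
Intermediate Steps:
b = 1
Mul(Mul(39, -2), b) = Mul(Mul(39, -2), 1) = Mul(-78, 1) = -78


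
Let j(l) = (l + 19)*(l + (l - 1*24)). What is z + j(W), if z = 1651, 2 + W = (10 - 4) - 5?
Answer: 1183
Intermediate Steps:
W = -1 (W = -2 + ((10 - 4) - 5) = -2 + (6 - 5) = -2 + 1 = -1)
j(l) = (-24 + 2*l)*(19 + l) (j(l) = (19 + l)*(l + (l - 24)) = (19 + l)*(l + (-24 + l)) = (19 + l)*(-24 + 2*l) = (-24 + 2*l)*(19 + l))
z + j(W) = 1651 + (-456 + 2*(-1)² + 14*(-1)) = 1651 + (-456 + 2*1 - 14) = 1651 + (-456 + 2 - 14) = 1651 - 468 = 1183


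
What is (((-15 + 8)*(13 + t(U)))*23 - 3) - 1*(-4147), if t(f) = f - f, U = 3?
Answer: 2051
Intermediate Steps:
t(f) = 0
(((-15 + 8)*(13 + t(U)))*23 - 3) - 1*(-4147) = (((-15 + 8)*(13 + 0))*23 - 3) - 1*(-4147) = (-7*13*23 - 3) + 4147 = (-91*23 - 3) + 4147 = (-2093 - 3) + 4147 = -2096 + 4147 = 2051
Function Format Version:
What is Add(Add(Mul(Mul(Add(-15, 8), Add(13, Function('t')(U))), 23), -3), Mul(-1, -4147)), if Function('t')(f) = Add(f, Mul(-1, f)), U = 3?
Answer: 2051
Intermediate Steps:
Function('t')(f) = 0
Add(Add(Mul(Mul(Add(-15, 8), Add(13, Function('t')(U))), 23), -3), Mul(-1, -4147)) = Add(Add(Mul(Mul(Add(-15, 8), Add(13, 0)), 23), -3), Mul(-1, -4147)) = Add(Add(Mul(Mul(-7, 13), 23), -3), 4147) = Add(Add(Mul(-91, 23), -3), 4147) = Add(Add(-2093, -3), 4147) = Add(-2096, 4147) = 2051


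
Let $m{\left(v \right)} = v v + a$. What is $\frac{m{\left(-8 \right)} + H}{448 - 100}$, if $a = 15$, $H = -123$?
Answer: $- \frac{11}{87} \approx -0.12644$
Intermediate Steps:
$m{\left(v \right)} = 15 + v^{2}$ ($m{\left(v \right)} = v v + 15 = v^{2} + 15 = 15 + v^{2}$)
$\frac{m{\left(-8 \right)} + H}{448 - 100} = \frac{\left(15 + \left(-8\right)^{2}\right) - 123}{448 - 100} = \frac{\left(15 + 64\right) - 123}{348} = \left(79 - 123\right) \frac{1}{348} = \left(-44\right) \frac{1}{348} = - \frac{11}{87}$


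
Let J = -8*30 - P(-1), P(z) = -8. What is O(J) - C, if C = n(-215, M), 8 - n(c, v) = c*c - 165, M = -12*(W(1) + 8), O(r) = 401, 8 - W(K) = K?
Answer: 46453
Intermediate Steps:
W(K) = 8 - K
J = -232 (J = -8*30 - 1*(-8) = -240 + 8 = -232)
M = -180 (M = -12*((8 - 1*1) + 8) = -12*((8 - 1) + 8) = -12*(7 + 8) = -12*15 = -180)
n(c, v) = 173 - c² (n(c, v) = 8 - (c*c - 165) = 8 - (c² - 165) = 8 - (-165 + c²) = 8 + (165 - c²) = 173 - c²)
C = -46052 (C = 173 - 1*(-215)² = 173 - 1*46225 = 173 - 46225 = -46052)
O(J) - C = 401 - 1*(-46052) = 401 + 46052 = 46453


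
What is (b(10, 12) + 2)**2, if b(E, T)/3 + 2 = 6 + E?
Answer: 1936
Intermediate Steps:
b(E, T) = 12 + 3*E (b(E, T) = -6 + 3*(6 + E) = -6 + (18 + 3*E) = 12 + 3*E)
(b(10, 12) + 2)**2 = ((12 + 3*10) + 2)**2 = ((12 + 30) + 2)**2 = (42 + 2)**2 = 44**2 = 1936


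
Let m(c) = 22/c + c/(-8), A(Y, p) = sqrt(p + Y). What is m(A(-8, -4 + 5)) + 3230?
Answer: 3230 - 183*I*sqrt(7)/56 ≈ 3230.0 - 8.6459*I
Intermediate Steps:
A(Y, p) = sqrt(Y + p)
m(c) = 22/c - c/8 (m(c) = 22/c + c*(-1/8) = 22/c - c/8)
m(A(-8, -4 + 5)) + 3230 = (22/(sqrt(-8 + (-4 + 5))) - sqrt(-8 + (-4 + 5))/8) + 3230 = (22/(sqrt(-8 + 1)) - sqrt(-8 + 1)/8) + 3230 = (22/(sqrt(-7)) - I*sqrt(7)/8) + 3230 = (22/((I*sqrt(7))) - I*sqrt(7)/8) + 3230 = (22*(-I*sqrt(7)/7) - I*sqrt(7)/8) + 3230 = (-22*I*sqrt(7)/7 - I*sqrt(7)/8) + 3230 = -183*I*sqrt(7)/56 + 3230 = 3230 - 183*I*sqrt(7)/56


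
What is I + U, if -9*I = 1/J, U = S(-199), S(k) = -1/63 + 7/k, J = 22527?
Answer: -14418673/282420999 ≈ -0.051054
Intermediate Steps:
S(k) = -1/63 + 7/k (S(k) = -1*1/63 + 7/k = -1/63 + 7/k)
U = -640/12537 (U = (1/63)*(441 - 1*(-199))/(-199) = (1/63)*(-1/199)*(441 + 199) = (1/63)*(-1/199)*640 = -640/12537 ≈ -0.051049)
I = -1/202743 (I = -⅑/22527 = -⅑*1/22527 = -1/202743 ≈ -4.9323e-6)
I + U = -1/202743 - 640/12537 = -14418673/282420999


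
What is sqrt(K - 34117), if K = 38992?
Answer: 5*sqrt(195) ≈ 69.821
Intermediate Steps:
sqrt(K - 34117) = sqrt(38992 - 34117) = sqrt(4875) = 5*sqrt(195)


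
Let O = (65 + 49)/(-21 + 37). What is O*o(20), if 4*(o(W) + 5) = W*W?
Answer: 5415/8 ≈ 676.88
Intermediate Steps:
o(W) = -5 + W²/4 (o(W) = -5 + (W*W)/4 = -5 + W²/4)
O = 57/8 (O = 114/16 = 114*(1/16) = 57/8 ≈ 7.1250)
O*o(20) = 57*(-5 + (¼)*20²)/8 = 57*(-5 + (¼)*400)/8 = 57*(-5 + 100)/8 = (57/8)*95 = 5415/8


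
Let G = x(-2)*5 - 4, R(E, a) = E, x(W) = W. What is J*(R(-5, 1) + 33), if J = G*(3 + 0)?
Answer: -1176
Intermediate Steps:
G = -14 (G = -2*5 - 4 = -10 - 4 = -14)
J = -42 (J = -14*(3 + 0) = -14*3 = -42)
J*(R(-5, 1) + 33) = -42*(-5 + 33) = -42*28 = -1176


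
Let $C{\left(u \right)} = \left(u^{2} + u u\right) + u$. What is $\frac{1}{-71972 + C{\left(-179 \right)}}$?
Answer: $- \frac{1}{8069} \approx -0.00012393$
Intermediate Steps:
$C{\left(u \right)} = u + 2 u^{2}$ ($C{\left(u \right)} = \left(u^{2} + u^{2}\right) + u = 2 u^{2} + u = u + 2 u^{2}$)
$\frac{1}{-71972 + C{\left(-179 \right)}} = \frac{1}{-71972 - 179 \left(1 + 2 \left(-179\right)\right)} = \frac{1}{-71972 - 179 \left(1 - 358\right)} = \frac{1}{-71972 - -63903} = \frac{1}{-71972 + 63903} = \frac{1}{-8069} = - \frac{1}{8069}$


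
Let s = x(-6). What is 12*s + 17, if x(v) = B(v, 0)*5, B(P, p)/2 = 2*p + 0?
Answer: 17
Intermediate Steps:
B(P, p) = 4*p (B(P, p) = 2*(2*p + 0) = 2*(2*p) = 4*p)
x(v) = 0 (x(v) = (4*0)*5 = 0*5 = 0)
s = 0
12*s + 17 = 12*0 + 17 = 0 + 17 = 17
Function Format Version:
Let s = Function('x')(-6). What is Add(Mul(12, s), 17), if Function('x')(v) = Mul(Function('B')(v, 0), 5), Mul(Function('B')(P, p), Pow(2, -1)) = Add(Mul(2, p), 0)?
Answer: 17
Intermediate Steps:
Function('B')(P, p) = Mul(4, p) (Function('B')(P, p) = Mul(2, Add(Mul(2, p), 0)) = Mul(2, Mul(2, p)) = Mul(4, p))
Function('x')(v) = 0 (Function('x')(v) = Mul(Mul(4, 0), 5) = Mul(0, 5) = 0)
s = 0
Add(Mul(12, s), 17) = Add(Mul(12, 0), 17) = Add(0, 17) = 17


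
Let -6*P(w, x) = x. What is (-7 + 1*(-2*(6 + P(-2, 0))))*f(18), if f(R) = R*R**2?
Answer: -110808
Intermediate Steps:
P(w, x) = -x/6
f(R) = R**3
(-7 + 1*(-2*(6 + P(-2, 0))))*f(18) = (-7 + 1*(-2*(6 - 1/6*0)))*18**3 = (-7 + 1*(-2*(6 + 0)))*5832 = (-7 + 1*(-2*6))*5832 = (-7 + 1*(-12))*5832 = (-7 - 12)*5832 = -19*5832 = -110808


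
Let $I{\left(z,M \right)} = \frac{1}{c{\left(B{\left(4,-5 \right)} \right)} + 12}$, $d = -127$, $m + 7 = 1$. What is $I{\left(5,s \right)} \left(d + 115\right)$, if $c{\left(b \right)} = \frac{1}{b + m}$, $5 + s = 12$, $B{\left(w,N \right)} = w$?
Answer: $- \frac{24}{23} \approx -1.0435$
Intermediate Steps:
$m = -6$ ($m = -7 + 1 = -6$)
$s = 7$ ($s = -5 + 12 = 7$)
$c{\left(b \right)} = \frac{1}{-6 + b}$ ($c{\left(b \right)} = \frac{1}{b - 6} = \frac{1}{-6 + b}$)
$I{\left(z,M \right)} = \frac{2}{23}$ ($I{\left(z,M \right)} = \frac{1}{\frac{1}{-6 + 4} + 12} = \frac{1}{\frac{1}{-2} + 12} = \frac{1}{- \frac{1}{2} + 12} = \frac{1}{\frac{23}{2}} = \frac{2}{23}$)
$I{\left(5,s \right)} \left(d + 115\right) = \frac{2 \left(-127 + 115\right)}{23} = \frac{2}{23} \left(-12\right) = - \frac{24}{23}$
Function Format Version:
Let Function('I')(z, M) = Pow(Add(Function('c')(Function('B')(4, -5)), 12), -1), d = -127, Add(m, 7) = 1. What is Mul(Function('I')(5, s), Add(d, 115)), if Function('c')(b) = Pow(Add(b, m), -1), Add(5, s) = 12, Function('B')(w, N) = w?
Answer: Rational(-24, 23) ≈ -1.0435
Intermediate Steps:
m = -6 (m = Add(-7, 1) = -6)
s = 7 (s = Add(-5, 12) = 7)
Function('c')(b) = Pow(Add(-6, b), -1) (Function('c')(b) = Pow(Add(b, -6), -1) = Pow(Add(-6, b), -1))
Function('I')(z, M) = Rational(2, 23) (Function('I')(z, M) = Pow(Add(Pow(Add(-6, 4), -1), 12), -1) = Pow(Add(Pow(-2, -1), 12), -1) = Pow(Add(Rational(-1, 2), 12), -1) = Pow(Rational(23, 2), -1) = Rational(2, 23))
Mul(Function('I')(5, s), Add(d, 115)) = Mul(Rational(2, 23), Add(-127, 115)) = Mul(Rational(2, 23), -12) = Rational(-24, 23)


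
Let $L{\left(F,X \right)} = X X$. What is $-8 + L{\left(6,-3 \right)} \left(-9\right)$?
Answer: $-89$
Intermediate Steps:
$L{\left(F,X \right)} = X^{2}$
$-8 + L{\left(6,-3 \right)} \left(-9\right) = -8 + \left(-3\right)^{2} \left(-9\right) = -8 + 9 \left(-9\right) = -8 - 81 = -89$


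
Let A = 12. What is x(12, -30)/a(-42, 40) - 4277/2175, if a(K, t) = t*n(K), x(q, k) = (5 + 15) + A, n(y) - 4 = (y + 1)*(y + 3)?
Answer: -6854291/3486525 ≈ -1.9659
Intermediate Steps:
n(y) = 4 + (1 + y)*(3 + y) (n(y) = 4 + (y + 1)*(y + 3) = 4 + (1 + y)*(3 + y))
x(q, k) = 32 (x(q, k) = (5 + 15) + 12 = 20 + 12 = 32)
a(K, t) = t*(7 + K² + 4*K)
x(12, -30)/a(-42, 40) - 4277/2175 = 32/((40*(7 + (-42)² + 4*(-42)))) - 4277/2175 = 32/((40*(7 + 1764 - 168))) - 4277*1/2175 = 32/((40*1603)) - 4277/2175 = 32/64120 - 4277/2175 = 32*(1/64120) - 4277/2175 = 4/8015 - 4277/2175 = -6854291/3486525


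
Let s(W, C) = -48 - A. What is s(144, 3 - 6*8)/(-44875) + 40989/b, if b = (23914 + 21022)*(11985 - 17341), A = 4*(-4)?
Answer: 450945349/830799236000 ≈ 0.00054279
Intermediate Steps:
A = -16
b = -240677216 (b = 44936*(-5356) = -240677216)
s(W, C) = -32 (s(W, C) = -48 - 1*(-16) = -48 + 16 = -32)
s(144, 3 - 6*8)/(-44875) + 40989/b = -32/(-44875) + 40989/(-240677216) = -32*(-1/44875) + 40989*(-1/240677216) = 32/44875 - 3153/18513632 = 450945349/830799236000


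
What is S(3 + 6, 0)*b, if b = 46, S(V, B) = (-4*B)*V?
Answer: 0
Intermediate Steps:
S(V, B) = -4*B*V
S(3 + 6, 0)*b = -4*0*(3 + 6)*46 = -4*0*9*46 = 0*46 = 0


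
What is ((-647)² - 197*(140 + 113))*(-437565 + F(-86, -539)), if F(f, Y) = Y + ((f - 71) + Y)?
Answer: -161815398400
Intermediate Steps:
F(f, Y) = -71 + f + 2*Y (F(f, Y) = Y + ((-71 + f) + Y) = Y + (-71 + Y + f) = -71 + f + 2*Y)
((-647)² - 197*(140 + 113))*(-437565 + F(-86, -539)) = ((-647)² - 197*(140 + 113))*(-437565 + (-71 - 86 + 2*(-539))) = (418609 - 197*253)*(-437565 + (-71 - 86 - 1078)) = (418609 - 49841)*(-437565 - 1235) = 368768*(-438800) = -161815398400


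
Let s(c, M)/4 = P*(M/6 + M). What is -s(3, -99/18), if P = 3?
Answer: 77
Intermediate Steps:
s(c, M) = 14*M (s(c, M) = 4*(3*(M/6 + M)) = 4*(3*(7*M/6)) = 4*(7*M/2) = 14*M)
-s(3, -99/18) = -14*(-99/18) = -14*(-99*1/18) = -14*(-11)/2 = -1*(-77) = 77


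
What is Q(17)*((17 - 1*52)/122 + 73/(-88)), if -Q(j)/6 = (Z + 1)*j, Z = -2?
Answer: -305643/2684 ≈ -113.88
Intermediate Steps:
Q(j) = 6*j (Q(j) = -6*(-2 + 1)*j = -(-6)*j = 6*j)
Q(17)*((17 - 1*52)/122 + 73/(-88)) = (6*17)*((17 - 1*52)/122 + 73/(-88)) = 102*((17 - 52)*(1/122) + 73*(-1/88)) = 102*(-35*1/122 - 73/88) = 102*(-35/122 - 73/88) = 102*(-5993/5368) = -305643/2684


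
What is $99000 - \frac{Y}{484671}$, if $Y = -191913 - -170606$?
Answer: $\frac{4362040937}{44061} \approx 99000.0$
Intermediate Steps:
$Y = -21307$ ($Y = -191913 + 170606 = -21307$)
$99000 - \frac{Y}{484671} = 99000 - - \frac{21307}{484671} = 99000 - \left(-21307\right) \frac{1}{484671} = 99000 - - \frac{1937}{44061} = 99000 + \frac{1937}{44061} = \frac{4362040937}{44061}$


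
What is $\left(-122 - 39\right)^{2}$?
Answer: $25921$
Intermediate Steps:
$\left(-122 - 39\right)^{2} = \left(-161\right)^{2} = 25921$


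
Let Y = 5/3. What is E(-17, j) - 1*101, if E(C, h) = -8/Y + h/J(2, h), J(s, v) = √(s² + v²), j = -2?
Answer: -529/5 - √2/2 ≈ -106.51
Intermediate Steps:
Y = 5/3 (Y = 5*(⅓) = 5/3 ≈ 1.6667)
E(C, h) = -24/5 + h/√(4 + h²) (E(C, h) = -8/5/3 + h/(√(2² + h²)) = -8*⅗ + h/(√(4 + h²)) = -24/5 + h/√(4 + h²))
E(-17, j) - 1*101 = (-24/5 - 2/√(4 + (-2)²)) - 1*101 = (-24/5 - 2/√(4 + 4)) - 101 = (-24/5 - √2/2) - 101 = -529/5 - √2/2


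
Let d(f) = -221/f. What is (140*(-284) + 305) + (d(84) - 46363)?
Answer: -7208933/84 ≈ -85821.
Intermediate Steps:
(140*(-284) + 305) + (d(84) - 46363) = (140*(-284) + 305) + (-221/84 - 46363) = (-39760 + 305) + (-221*1/84 - 46363) = -39455 + (-221/84 - 46363) = -39455 - 3894713/84 = -7208933/84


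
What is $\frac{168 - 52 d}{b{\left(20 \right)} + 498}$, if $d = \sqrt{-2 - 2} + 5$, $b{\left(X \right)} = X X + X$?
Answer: $- \frac{46}{459} - \frac{52 i}{459} \approx -0.10022 - 0.11329 i$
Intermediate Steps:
$b{\left(X \right)} = X + X^{2}$ ($b{\left(X \right)} = X^{2} + X = X + X^{2}$)
$d = 5 + 2 i$ ($d = \sqrt{-4} + 5 = 2 i + 5 = 5 + 2 i \approx 5.0 + 2.0 i$)
$\frac{168 - 52 d}{b{\left(20 \right)} + 498} = \frac{168 - 52 \left(5 + 2 i\right)}{20 \left(1 + 20\right) + 498} = \frac{168 - \left(260 + 104 i\right)}{20 \cdot 21 + 498} = \frac{-92 - 104 i}{420 + 498} = \frac{-92 - 104 i}{918} = \left(-92 - 104 i\right) \frac{1}{918} = - \frac{46}{459} - \frac{52 i}{459}$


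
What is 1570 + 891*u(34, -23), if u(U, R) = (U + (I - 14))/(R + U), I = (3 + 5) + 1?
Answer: 3919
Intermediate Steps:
I = 9 (I = 8 + 1 = 9)
u(U, R) = (-5 + U)/(R + U) (u(U, R) = (U + (9 - 14))/(R + U) = (U - 5)/(R + U) = (-5 + U)/(R + U))
1570 + 891*u(34, -23) = 1570 + 891*((-5 + 34)/(-23 + 34)) = 1570 + 891*(29/11) = 1570 + 2349 = 3919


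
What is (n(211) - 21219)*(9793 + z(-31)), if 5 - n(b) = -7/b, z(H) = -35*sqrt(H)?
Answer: -43834907571/211 + 156665145*I*sqrt(31)/211 ≈ -2.0775e+8 + 4.134e+6*I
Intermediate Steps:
n(b) = 5 + 7/b (n(b) = 5 - (-7)/b = 5 + 7/b)
(n(211) - 21219)*(9793 + z(-31)) = ((5 + 7/211) - 21219)*(9793 - 35*I*sqrt(31)) = (1062/211 - 21219)*(9793 - 35*I*sqrt(31)) = -4476147*(9793 - 35*I*sqrt(31))/211 = -43834907571/211 + 156665145*I*sqrt(31)/211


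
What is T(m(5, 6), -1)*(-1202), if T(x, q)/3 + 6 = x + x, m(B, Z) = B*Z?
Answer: -194724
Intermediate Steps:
T(x, q) = -18 + 6*x (T(x, q) = -18 + 3*(x + x) = -18 + 3*(2*x) = -18 + 6*x)
T(m(5, 6), -1)*(-1202) = (-18 + 6*(5*6))*(-1202) = (-18 + 6*30)*(-1202) = (-18 + 180)*(-1202) = 162*(-1202) = -194724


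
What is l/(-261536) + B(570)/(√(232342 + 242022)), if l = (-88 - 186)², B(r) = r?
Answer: -18769/65384 + 285*√118591/118591 ≈ 0.54054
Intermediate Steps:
l = 75076 (l = (-274)² = 75076)
l/(-261536) + B(570)/(√(232342 + 242022)) = 75076/(-261536) + 570/(√(232342 + 242022)) = 75076*(-1/261536) + 570/(√474364) = -18769/65384 + 570/((2*√118591)) = -18769/65384 + 570*(√118591/237182) = -18769/65384 + 285*√118591/118591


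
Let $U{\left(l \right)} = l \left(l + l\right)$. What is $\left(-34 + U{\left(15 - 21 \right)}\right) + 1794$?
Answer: $1832$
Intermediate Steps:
$U{\left(l \right)} = 2 l^{2}$ ($U{\left(l \right)} = l 2 l = 2 l^{2}$)
$\left(-34 + U{\left(15 - 21 \right)}\right) + 1794 = \left(-34 + 2 \left(15 - 21\right)^{2}\right) + 1794 = \left(-34 + 2 \left(-6\right)^{2}\right) + 1794 = \left(-34 + 2 \cdot 36\right) + 1794 = \left(-34 + 72\right) + 1794 = 38 + 1794 = 1832$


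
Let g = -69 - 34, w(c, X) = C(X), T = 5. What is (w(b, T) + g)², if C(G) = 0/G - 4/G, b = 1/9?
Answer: 269361/25 ≈ 10774.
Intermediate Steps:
b = ⅑ (b = 1*(⅑) = ⅑ ≈ 0.11111)
C(G) = -4/G (C(G) = 0 - 4/G = -4/G)
w(c, X) = -4/X
g = -103
(w(b, T) + g)² = (-4/5 - 103)² = (-4*⅕ - 103)² = (-⅘ - 103)² = (-519/5)² = 269361/25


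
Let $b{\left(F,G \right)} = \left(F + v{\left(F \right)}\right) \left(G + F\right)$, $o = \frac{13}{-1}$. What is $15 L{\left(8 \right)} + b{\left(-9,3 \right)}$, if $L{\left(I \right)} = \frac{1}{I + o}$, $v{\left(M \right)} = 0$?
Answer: $51$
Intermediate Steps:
$o = -13$ ($o = 13 \left(-1\right) = -13$)
$L{\left(I \right)} = \frac{1}{-13 + I}$ ($L{\left(I \right)} = \frac{1}{I - 13} = \frac{1}{-13 + I}$)
$b{\left(F,G \right)} = F \left(F + G\right)$ ($b{\left(F,G \right)} = \left(F + 0\right) \left(G + F\right) = F \left(F + G\right)$)
$15 L{\left(8 \right)} + b{\left(-9,3 \right)} = \frac{15}{-13 + 8} - 9 \left(-9 + 3\right) = \frac{15}{-5} - -54 = 15 \left(- \frac{1}{5}\right) + 54 = -3 + 54 = 51$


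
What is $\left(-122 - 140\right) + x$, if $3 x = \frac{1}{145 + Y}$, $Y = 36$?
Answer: $- \frac{142265}{543} \approx -262.0$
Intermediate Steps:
$x = \frac{1}{543}$ ($x = \frac{1}{3 \left(145 + 36\right)} = \frac{1}{3 \cdot 181} = \frac{1}{3} \cdot \frac{1}{181} = \frac{1}{543} \approx 0.0018416$)
$\left(-122 - 140\right) + x = \left(-122 - 140\right) + \frac{1}{543} = -262 + \frac{1}{543} = - \frac{142265}{543}$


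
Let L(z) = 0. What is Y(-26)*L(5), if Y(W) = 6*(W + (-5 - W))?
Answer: 0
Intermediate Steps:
Y(W) = -30 (Y(W) = 6*(-5) = -30)
Y(-26)*L(5) = -30*0 = 0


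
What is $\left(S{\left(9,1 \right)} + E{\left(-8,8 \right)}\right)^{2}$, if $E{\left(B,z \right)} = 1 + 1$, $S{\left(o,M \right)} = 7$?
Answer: $81$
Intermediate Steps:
$E{\left(B,z \right)} = 2$
$\left(S{\left(9,1 \right)} + E{\left(-8,8 \right)}\right)^{2} = \left(7 + 2\right)^{2} = 9^{2} = 81$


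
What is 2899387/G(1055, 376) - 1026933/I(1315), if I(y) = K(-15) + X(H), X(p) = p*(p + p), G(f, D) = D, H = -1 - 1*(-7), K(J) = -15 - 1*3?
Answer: -38259985/3384 ≈ -11306.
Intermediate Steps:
K(J) = -18 (K(J) = -15 - 3 = -18)
H = 6 (H = -1 + 7 = 6)
X(p) = 2*p² (X(p) = p*(2*p) = 2*p²)
I(y) = 54 (I(y) = -18 + 2*6² = -18 + 2*36 = -18 + 72 = 54)
2899387/G(1055, 376) - 1026933/I(1315) = 2899387/376 - 1026933/54 = 2899387*(1/376) - 1026933*1/54 = 2899387/376 - 342311/18 = -38259985/3384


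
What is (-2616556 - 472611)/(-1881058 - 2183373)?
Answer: 3089167/4064431 ≈ 0.76005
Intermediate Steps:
(-2616556 - 472611)/(-1881058 - 2183373) = -3089167/(-4064431) = -3089167*(-1/4064431) = 3089167/4064431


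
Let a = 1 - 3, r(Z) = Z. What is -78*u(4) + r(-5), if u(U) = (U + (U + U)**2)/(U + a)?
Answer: -2657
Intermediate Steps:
a = -2
u(U) = (U + 4*U**2)/(-2 + U) (u(U) = (U + (U + U)**2)/(U - 2) = (U + (2*U)**2)/(-2 + U) = (U + 4*U**2)/(-2 + U))
-78*u(4) + r(-5) = -312*(1 + 4*4)/(-2 + 4) - 5 = -312*(1 + 16)/2 - 5 = -312*17/2 - 5 = -78*34 - 5 = -2652 - 5 = -2657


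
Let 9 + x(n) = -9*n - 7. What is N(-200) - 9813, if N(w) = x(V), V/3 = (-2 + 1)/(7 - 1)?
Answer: -19649/2 ≈ -9824.5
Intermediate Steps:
V = -½ (V = 3*((-2 + 1)/(7 - 1)) = 3*(-1/6) = 3*(-1*⅙) = 3*(-⅙) = -½ ≈ -0.50000)
x(n) = -16 - 9*n (x(n) = -9 + (-9*n - 7) = -9 + (-7 - 9*n) = -16 - 9*n)
N(w) = -23/2 (N(w) = -16 - 9*(-½) = -16 + 9/2 = -23/2)
N(-200) - 9813 = -23/2 - 9813 = -19649/2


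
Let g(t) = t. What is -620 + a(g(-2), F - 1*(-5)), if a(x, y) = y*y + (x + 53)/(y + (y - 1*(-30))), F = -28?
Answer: -1507/16 ≈ -94.188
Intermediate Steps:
a(x, y) = y² + (53 + x)/(30 + 2*y) (a(x, y) = y² + (53 + x)/(y + (y + 30)) = y² + (53 + x)/(y + (30 + y)) = y² + (53 + x)/(30 + 2*y))
-620 + a(g(-2), F - 1*(-5)) = -620 + (53 - 2 + 2*(-28 - 1*(-5))³ + 30*(-28 - 1*(-5))²)/(2*(15 + (-28 - 1*(-5)))) = -620 + (53 - 2 + 2*(-28 + 5)³ + 30*(-28 + 5)²)/(2*(15 + (-28 + 5))) = -620 + (53 - 2 + 2*(-23)³ + 30*(-23)²)/(2*(15 - 23)) = -620 + (½)*(53 - 2 + 2*(-12167) + 30*529)/(-8) = -620 + (½)*(-⅛)*(53 - 2 - 24334 + 15870) = -620 + (½)*(-⅛)*(-8413) = -620 + 8413/16 = -1507/16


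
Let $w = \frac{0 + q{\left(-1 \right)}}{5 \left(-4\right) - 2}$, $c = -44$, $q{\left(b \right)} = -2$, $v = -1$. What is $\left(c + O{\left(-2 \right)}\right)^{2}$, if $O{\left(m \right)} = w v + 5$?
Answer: $\frac{184900}{121} \approx 1528.1$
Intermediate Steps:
$w = \frac{1}{11}$ ($w = \frac{0 - 2}{5 \left(-4\right) - 2} = - \frac{2}{-20 - 2} = - \frac{2}{-22} = \left(-2\right) \left(- \frac{1}{22}\right) = \frac{1}{11} \approx 0.090909$)
$O{\left(m \right)} = \frac{54}{11}$ ($O{\left(m \right)} = \frac{1}{11} \left(-1\right) + 5 = - \frac{1}{11} + 5 = \frac{54}{11}$)
$\left(c + O{\left(-2 \right)}\right)^{2} = \left(-44 + \frac{54}{11}\right)^{2} = \left(- \frac{430}{11}\right)^{2} = \frac{184900}{121}$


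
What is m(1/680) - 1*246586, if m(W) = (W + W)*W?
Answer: -57010683199/231200 ≈ -2.4659e+5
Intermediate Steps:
m(W) = 2*W² (m(W) = (2*W)*W = 2*W²)
m(1/680) - 1*246586 = 2*(1/680)² - 1*246586 = 2*(1/680)² - 246586 = 2*(1/462400) - 246586 = 1/231200 - 246586 = -57010683199/231200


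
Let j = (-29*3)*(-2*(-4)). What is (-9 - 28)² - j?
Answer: 2065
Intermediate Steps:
j = -696 (j = -87*8 = -696)
(-9 - 28)² - j = (-9 - 28)² - 1*(-696) = (-37)² + 696 = 1369 + 696 = 2065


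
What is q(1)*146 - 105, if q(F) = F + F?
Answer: 187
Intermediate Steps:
q(F) = 2*F
q(1)*146 - 105 = (2*1)*146 - 105 = 2*146 - 105 = 292 - 105 = 187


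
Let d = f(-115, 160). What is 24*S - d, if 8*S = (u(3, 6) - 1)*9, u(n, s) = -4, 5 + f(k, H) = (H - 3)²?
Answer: -24779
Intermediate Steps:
f(k, H) = -5 + (-3 + H)² (f(k, H) = -5 + (H - 3)² = -5 + (-3 + H)²)
d = 24644 (d = -5 + (-3 + 160)² = -5 + 157² = -5 + 24649 = 24644)
S = -45/8 (S = ((-4 - 1)*9)/8 = (-5*9)/8 = (⅛)*(-45) = -45/8 ≈ -5.6250)
24*S - d = 24*(-45/8) - 1*24644 = -135 - 24644 = -24779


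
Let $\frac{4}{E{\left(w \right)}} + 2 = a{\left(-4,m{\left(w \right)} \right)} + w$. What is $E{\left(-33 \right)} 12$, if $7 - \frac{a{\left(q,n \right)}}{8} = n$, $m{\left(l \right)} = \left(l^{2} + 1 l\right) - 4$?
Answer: $- \frac{48}{8395} \approx -0.0057177$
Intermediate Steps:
$m{\left(l \right)} = -4 + l + l^{2}$ ($m{\left(l \right)} = \left(l^{2} + l\right) - 4 = \left(l + l^{2}\right) - 4 = -4 + l + l^{2}$)
$a{\left(q,n \right)} = 56 - 8 n$
$E{\left(w \right)} = \frac{4}{86 - 8 w^{2} - 7 w}$ ($E{\left(w \right)} = \frac{4}{-2 - \left(-56 - w + 8 \left(-4 + w + w^{2}\right)\right)} = \frac{4}{-2 - \left(-88 + 7 w + 8 w^{2}\right)} = \frac{4}{86 - 8 w^{2} - 7 w}$)
$E{\left(-33 \right)} 12 = \frac{4}{86 - 8 \left(-33\right)^{2} - -231} \cdot 12 = \frac{4}{86 - 8712 + 231} \cdot 12 = \frac{4}{-8395} \cdot 12 = 4 \left(- \frac{1}{8395}\right) 12 = \left(- \frac{4}{8395}\right) 12 = - \frac{48}{8395}$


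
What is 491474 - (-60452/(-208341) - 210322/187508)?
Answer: 1371411518272447/2790400302 ≈ 4.9148e+5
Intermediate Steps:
491474 - (-60452/(-208341) - 210322/187508) = 491474 - (-60452*(-1/208341) - 210322*1/187508) = 491474 - (8636/29763 - 105161/93754) = 491474 - 1*(-2320247299/2790400302) = 491474 + 2320247299/2790400302 = 1371411518272447/2790400302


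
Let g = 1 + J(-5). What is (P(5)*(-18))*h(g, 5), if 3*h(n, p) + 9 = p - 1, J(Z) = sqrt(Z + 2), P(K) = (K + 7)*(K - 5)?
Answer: 0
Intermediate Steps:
P(K) = (-5 + K)*(7 + K) (P(K) = (7 + K)*(-5 + K) = (-5 + K)*(7 + K))
J(Z) = sqrt(2 + Z)
g = 1 + I*sqrt(3) (g = 1 + sqrt(2 - 5) = 1 + sqrt(-3) = 1 + I*sqrt(3) ≈ 1.0 + 1.732*I)
h(n, p) = -10/3 + p/3 (h(n, p) = -3 + (p - 1)/3 = -3 + (-1 + p)/3 = -3 + (-1/3 + p/3) = -10/3 + p/3)
(P(5)*(-18))*h(g, 5) = ((-35 + 5**2 + 2*5)*(-18))*(-10/3 + (1/3)*5) = ((-35 + 25 + 10)*(-18))*(-10/3 + 5/3) = (0*(-18))*(-5/3) = 0*(-5/3) = 0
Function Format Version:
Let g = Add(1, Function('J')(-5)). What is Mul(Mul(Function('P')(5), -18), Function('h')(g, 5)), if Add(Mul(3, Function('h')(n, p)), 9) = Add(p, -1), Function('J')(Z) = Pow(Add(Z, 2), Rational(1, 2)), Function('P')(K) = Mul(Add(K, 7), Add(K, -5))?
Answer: 0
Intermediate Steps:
Function('P')(K) = Mul(Add(-5, K), Add(7, K)) (Function('P')(K) = Mul(Add(7, K), Add(-5, K)) = Mul(Add(-5, K), Add(7, K)))
Function('J')(Z) = Pow(Add(2, Z), Rational(1, 2))
g = Add(1, Mul(I, Pow(3, Rational(1, 2)))) (g = Add(1, Pow(Add(2, -5), Rational(1, 2))) = Add(1, Pow(-3, Rational(1, 2))) = Add(1, Mul(I, Pow(3, Rational(1, 2)))) ≈ Add(1.0000, Mul(1.7320, I)))
Function('h')(n, p) = Add(Rational(-10, 3), Mul(Rational(1, 3), p)) (Function('h')(n, p) = Add(-3, Mul(Rational(1, 3), Add(p, -1))) = Add(-3, Mul(Rational(1, 3), Add(-1, p))) = Add(-3, Add(Rational(-1, 3), Mul(Rational(1, 3), p))) = Add(Rational(-10, 3), Mul(Rational(1, 3), p)))
Mul(Mul(Function('P')(5), -18), Function('h')(g, 5)) = Mul(Mul(Add(-35, Pow(5, 2), Mul(2, 5)), -18), Add(Rational(-10, 3), Mul(Rational(1, 3), 5))) = Mul(Mul(Add(-35, 25, 10), -18), Add(Rational(-10, 3), Rational(5, 3))) = Mul(Mul(0, -18), Rational(-5, 3)) = Mul(0, Rational(-5, 3)) = 0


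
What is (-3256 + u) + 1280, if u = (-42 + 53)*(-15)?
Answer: -2141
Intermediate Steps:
u = -165 (u = 11*(-15) = -165)
(-3256 + u) + 1280 = (-3256 - 165) + 1280 = -3421 + 1280 = -2141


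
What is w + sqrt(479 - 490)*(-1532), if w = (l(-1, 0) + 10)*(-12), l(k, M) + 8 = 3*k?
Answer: 12 - 1532*I*sqrt(11) ≈ 12.0 - 5081.1*I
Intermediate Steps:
l(k, M) = -8 + 3*k
w = 12 (w = ((-8 + 3*(-1)) + 10)*(-12) = ((-8 - 3) + 10)*(-12) = (-11 + 10)*(-12) = -1*(-12) = 12)
w + sqrt(479 - 490)*(-1532) = 12 + sqrt(479 - 490)*(-1532) = 12 + sqrt(-11)*(-1532) = 12 + (I*sqrt(11))*(-1532) = 12 - 1532*I*sqrt(11)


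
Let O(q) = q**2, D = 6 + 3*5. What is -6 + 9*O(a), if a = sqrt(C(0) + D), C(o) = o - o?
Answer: 183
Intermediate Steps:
D = 21 (D = 6 + 15 = 21)
C(o) = 0
a = sqrt(21) (a = sqrt(0 + 21) = sqrt(21) ≈ 4.5826)
-6 + 9*O(a) = -6 + 9*(sqrt(21))**2 = -6 + 9*21 = -6 + 189 = 183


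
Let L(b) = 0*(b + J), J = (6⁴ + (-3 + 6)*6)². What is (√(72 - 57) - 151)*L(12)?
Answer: 0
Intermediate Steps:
J = 1726596 (J = (1296 + 3*6)² = (1296 + 18)² = 1314² = 1726596)
L(b) = 0 (L(b) = 0*(b + 1726596) = 0*(1726596 + b) = 0)
(√(72 - 57) - 151)*L(12) = (√(72 - 57) - 151)*0 = (√15 - 151)*0 = (-151 + √15)*0 = 0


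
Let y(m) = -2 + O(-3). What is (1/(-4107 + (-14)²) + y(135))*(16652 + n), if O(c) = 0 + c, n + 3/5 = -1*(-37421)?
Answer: -5287199272/19555 ≈ -2.7038e+5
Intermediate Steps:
n = 187102/5 (n = -⅗ - 1*(-37421) = -⅗ + 37421 = 187102/5 ≈ 37420.)
O(c) = c
y(m) = -5 (y(m) = -2 - 3 = -5)
(1/(-4107 + (-14)²) + y(135))*(16652 + n) = (1/(-4107 + (-14)²) - 5)*(16652 + 187102/5) = (1/(-4107 + 196) - 5)*(270362/5) = (1/(-3911) - 5)*(270362/5) = (-1/3911 - 5)*(270362/5) = -19556/3911*270362/5 = -5287199272/19555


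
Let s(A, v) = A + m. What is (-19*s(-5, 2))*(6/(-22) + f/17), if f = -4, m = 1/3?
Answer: -25270/561 ≈ -45.045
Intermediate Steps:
m = 1/3 ≈ 0.33333
s(A, v) = 1/3 + A (s(A, v) = A + 1/3 = 1/3 + A)
(-19*s(-5, 2))*(6/(-22) + f/17) = (-19*(1/3 - 5))*(6/(-22) - 4/17) = (-19*(-14/3))*(6*(-1/22) - 4*1/17) = 266*(-3/11 - 4/17)/3 = (266/3)*(-95/187) = -25270/561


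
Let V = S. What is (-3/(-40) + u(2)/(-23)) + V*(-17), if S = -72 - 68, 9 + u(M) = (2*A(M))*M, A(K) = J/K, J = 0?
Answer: 2190029/920 ≈ 2380.5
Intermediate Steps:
A(K) = 0 (A(K) = 0/K = 0)
u(M) = -9 (u(M) = -9 + (2*0)*M = -9 + 0*M = -9 + 0 = -9)
S = -140
V = -140
(-3/(-40) + u(2)/(-23)) + V*(-17) = (-3/(-40) - 9/(-23)) - 140*(-17) = (-3*(-1/40) - 9*(-1/23)) + 2380 = (3/40 + 9/23) + 2380 = 429/920 + 2380 = 2190029/920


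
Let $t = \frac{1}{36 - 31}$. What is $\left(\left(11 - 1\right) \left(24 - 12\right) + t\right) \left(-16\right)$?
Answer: $- \frac{9616}{5} \approx -1923.2$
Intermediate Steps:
$t = \frac{1}{5} \approx 0.2$
$\left(\left(11 - 1\right) \left(24 - 12\right) + t\right) \left(-16\right) = \left(\left(11 - 1\right) \left(24 - 12\right) + \frac{1}{5}\right) \left(-16\right) = \left(10 \cdot 12 + \frac{1}{5}\right) \left(-16\right) = \left(120 + \frac{1}{5}\right) \left(-16\right) = \frac{601}{5} \left(-16\right) = - \frac{9616}{5}$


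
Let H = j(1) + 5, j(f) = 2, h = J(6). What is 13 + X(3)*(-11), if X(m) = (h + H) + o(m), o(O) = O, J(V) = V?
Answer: -163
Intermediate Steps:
h = 6
H = 7 (H = 2 + 5 = 7)
X(m) = 13 + m (X(m) = (6 + 7) + m = 13 + m)
13 + X(3)*(-11) = 13 + (13 + 3)*(-11) = 13 + 16*(-11) = 13 - 176 = -163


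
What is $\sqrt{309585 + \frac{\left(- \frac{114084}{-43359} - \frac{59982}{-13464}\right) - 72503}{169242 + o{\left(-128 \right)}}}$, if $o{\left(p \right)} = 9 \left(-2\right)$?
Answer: $\frac{\sqrt{535201189530903038323821074}}{41578506024} \approx 556.4$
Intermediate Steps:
$o{\left(p \right)} = -18$
$\sqrt{309585 + \frac{\left(- \frac{114084}{-43359} - \frac{59982}{-13464}\right) - 72503}{169242 + o{\left(-128 \right)}}} = \sqrt{309585 + \frac{\left(- \frac{114084}{-43359} - \frac{59982}{-13464}\right) - 72503}{169242 - 18}} = \sqrt{309585 + \frac{\left(\left(-114084\right) \left(- \frac{1}{43359}\right) - - \frac{9997}{2244}\right) - 72503}{169224}} = \sqrt{309585 + \left(\left(\frac{38028}{14453} + \frac{9997}{2244}\right) - 72503\right) \frac{1}{169224}} = \sqrt{309585 + \left(\frac{229821473}{32432532} - 72503\right) \frac{1}{169224}} = \sqrt{309585 - \frac{2351226046123}{5488362795168}} = \sqrt{\frac{1699112444716039157}{5488362795168}} = \frac{\sqrt{535201189530903038323821074}}{41578506024}$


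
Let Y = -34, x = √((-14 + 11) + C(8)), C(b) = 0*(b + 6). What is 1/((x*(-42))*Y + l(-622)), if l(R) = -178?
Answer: -89/3074618 - 357*I*√3/1537309 ≈ -2.8947e-5 - 0.00040222*I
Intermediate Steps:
C(b) = 0 (C(b) = 0*(6 + b) = 0)
x = I*√3 (x = √((-14 + 11) + 0) = √(-3 + 0) = √(-3) = I*√3 ≈ 1.732*I)
1/((x*(-42))*Y + l(-622)) = 1/(((I*√3)*(-42))*(-34) - 178) = 1/(-42*I*√3*(-34) - 178) = 1/(1428*I*√3 - 178) = 1/(-178 + 1428*I*√3)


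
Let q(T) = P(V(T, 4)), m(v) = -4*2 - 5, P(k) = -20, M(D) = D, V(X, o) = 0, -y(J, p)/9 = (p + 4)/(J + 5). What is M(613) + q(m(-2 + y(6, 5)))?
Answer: 593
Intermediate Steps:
y(J, p) = -9*(4 + p)/(5 + J) (y(J, p) = -9*(p + 4)/(J + 5) = -9*(4 + p)/(5 + J))
m(v) = -13 (m(v) = -8 - 5 = -13)
q(T) = -20
M(613) + q(m(-2 + y(6, 5))) = 613 - 20 = 593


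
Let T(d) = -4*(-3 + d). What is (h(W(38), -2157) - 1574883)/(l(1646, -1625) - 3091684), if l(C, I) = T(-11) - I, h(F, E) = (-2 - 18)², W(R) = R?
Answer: 1574483/3090003 ≈ 0.50954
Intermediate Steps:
T(d) = 12 - 4*d
h(F, E) = 400 (h(F, E) = (-20)² = 400)
l(C, I) = 56 - I (l(C, I) = (12 - 4*(-11)) - I = (12 + 44) - I = 56 - I)
(h(W(38), -2157) - 1574883)/(l(1646, -1625) - 3091684) = (400 - 1574883)/((56 - 1*(-1625)) - 3091684) = -1574483/((56 + 1625) - 3091684) = -1574483/(1681 - 3091684) = -1574483/(-3090003) = -1574483*(-1/3090003) = 1574483/3090003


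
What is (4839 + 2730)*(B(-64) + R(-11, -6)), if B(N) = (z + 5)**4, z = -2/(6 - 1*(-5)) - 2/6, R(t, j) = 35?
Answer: 438406951291/131769 ≈ 3.3271e+6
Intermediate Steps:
z = -17/33 (z = -2/(6 + 5) - 2*1/6 = -2/11 - 1/3 = -17/33 ≈ -0.51515)
B(N) = 479785216/1185921 (B(N) = (-17/33 + 5)**4 = (148/33)**4 = 479785216/1185921)
(4839 + 2730)*(B(-64) + R(-11, -6)) = (4839 + 2730)*(479785216/1185921 + 35) = 7569*(521292451/1185921) = 438406951291/131769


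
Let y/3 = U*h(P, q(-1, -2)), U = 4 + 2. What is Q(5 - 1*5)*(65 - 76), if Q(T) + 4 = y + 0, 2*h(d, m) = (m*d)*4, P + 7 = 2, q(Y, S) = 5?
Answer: 9944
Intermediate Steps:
U = 6
P = -5 (P = -7 + 2 = -5)
h(d, m) = 2*d*m (h(d, m) = ((m*d)*4)/2 = ((d*m)*4)/2 = (4*d*m)/2 = 2*d*m)
y = -900 (y = 3*(6*(2*(-5)*5)) = 3*(6*(-50)) = 3*(-300) = -900)
Q(T) = -904 (Q(T) = -4 + (-900 + 0) = -4 - 900 = -904)
Q(5 - 1*5)*(65 - 76) = -904*(65 - 76) = -904*(-11) = 9944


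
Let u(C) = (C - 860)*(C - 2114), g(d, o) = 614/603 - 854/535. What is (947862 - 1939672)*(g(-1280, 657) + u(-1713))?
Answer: -630126574398592846/64521 ≈ -9.7662e+12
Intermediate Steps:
g(d, o) = -186472/322605 (g(d, o) = 614*(1/603) - 854*1/535 = 614/603 - 854/535 = -186472/322605)
u(C) = (-2114 + C)*(-860 + C) (u(C) = (-860 + C)*(-2114 + C) = (-2114 + C)*(-860 + C))
(947862 - 1939672)*(g(-1280, 657) + u(-1713)) = (947862 - 1939672)*(-186472/322605 + (1818040 + (-1713)**2 - 2974*(-1713))) = -991810*(-186472/322605 + (1818040 + 2934369 + 5094462)) = -991810*(-186472/322605 + 9846871) = -991810*3176649632483/322605 = -630126574398592846/64521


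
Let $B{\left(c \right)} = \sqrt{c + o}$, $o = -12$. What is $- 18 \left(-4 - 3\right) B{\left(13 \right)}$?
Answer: $126$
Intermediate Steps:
$B{\left(c \right)} = \sqrt{-12 + c}$ ($B{\left(c \right)} = \sqrt{c - 12} = \sqrt{-12 + c}$)
$- 18 \left(-4 - 3\right) B{\left(13 \right)} = - 18 \left(-4 - 3\right) \sqrt{-12 + 13} = \left(-18\right) \left(-7\right) \sqrt{1} = 126 \cdot 1 = 126$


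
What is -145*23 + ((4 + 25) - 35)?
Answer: -3341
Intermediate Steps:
-145*23 + ((4 + 25) - 35) = -3335 + (29 - 35) = -3335 - 6 = -3341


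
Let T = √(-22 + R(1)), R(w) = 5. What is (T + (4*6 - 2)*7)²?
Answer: (154 + I*√17)² ≈ 23699.0 + 1269.9*I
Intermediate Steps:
T = I*√17 (T = √(-22 + 5) = √(-17) = I*√17 ≈ 4.1231*I)
(T + (4*6 - 2)*7)² = (I*√17 + (4*6 - 2)*7)² = (I*√17 + (24 - 2)*7)² = (I*√17 + 22*7)² = (I*√17 + 154)² = (154 + I*√17)²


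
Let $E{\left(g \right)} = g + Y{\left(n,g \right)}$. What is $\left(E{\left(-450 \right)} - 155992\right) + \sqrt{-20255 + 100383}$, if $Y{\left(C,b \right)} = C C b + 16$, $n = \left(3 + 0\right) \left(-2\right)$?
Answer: $-172626 + 16 \sqrt{313} \approx -1.7234 \cdot 10^{5}$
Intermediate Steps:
$n = -6$ ($n = 3 \left(-2\right) = -6$)
$Y{\left(C,b \right)} = 16 + b C^{2}$ ($Y{\left(C,b \right)} = C^{2} b + 16 = b C^{2} + 16 = 16 + b C^{2}$)
$E{\left(g \right)} = 16 + 37 g$ ($E{\left(g \right)} = g + \left(16 + g \left(-6\right)^{2}\right) = g + \left(16 + g 36\right) = g + \left(16 + 36 g\right) = 16 + 37 g$)
$\left(E{\left(-450 \right)} - 155992\right) + \sqrt{-20255 + 100383} = \left(\left(16 + 37 \left(-450\right)\right) - 155992\right) + \sqrt{-20255 + 100383} = \left(\left(16 - 16650\right) - 155992\right) + \sqrt{80128} = \left(-16634 - 155992\right) + 16 \sqrt{313} = -172626 + 16 \sqrt{313}$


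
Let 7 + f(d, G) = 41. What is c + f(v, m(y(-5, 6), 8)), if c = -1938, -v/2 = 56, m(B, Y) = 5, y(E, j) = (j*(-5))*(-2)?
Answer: -1904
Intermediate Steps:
y(E, j) = 10*j (y(E, j) = -5*j*(-2) = 10*j)
v = -112 (v = -2*56 = -112)
f(d, G) = 34 (f(d, G) = -7 + 41 = 34)
c + f(v, m(y(-5, 6), 8)) = -1938 + 34 = -1904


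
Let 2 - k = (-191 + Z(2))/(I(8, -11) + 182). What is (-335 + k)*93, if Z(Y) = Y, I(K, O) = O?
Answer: -586458/19 ≈ -30866.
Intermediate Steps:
k = 59/19 (k = 2 - (-191 + 2)/(-11 + 182) = 2 - (-189)/171 = 2 - 1*(-21/19) = 2 + 21/19 = 59/19 ≈ 3.1053)
(-335 + k)*93 = (-335 + 59/19)*93 = -6306/19*93 = -586458/19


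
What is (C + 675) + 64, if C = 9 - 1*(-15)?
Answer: 763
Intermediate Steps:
C = 24 (C = 9 + 15 = 24)
(C + 675) + 64 = (24 + 675) + 64 = 699 + 64 = 763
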